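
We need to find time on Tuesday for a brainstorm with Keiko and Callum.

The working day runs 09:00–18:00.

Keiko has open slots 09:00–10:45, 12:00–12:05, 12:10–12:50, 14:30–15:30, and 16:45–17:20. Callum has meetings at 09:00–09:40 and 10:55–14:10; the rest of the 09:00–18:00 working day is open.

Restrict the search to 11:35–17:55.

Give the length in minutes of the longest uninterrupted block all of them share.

60 minutes

Callum free within 09:00–18:00: 09:40–10:55, 14:10–18:00.
Keiko ∩ Callum: 09:40–10:45, 14:30–15:30, 16:45–17:20.
Restricted to 11:35–17:55: 14:30–15:30, 16:45–17:20.
Common window lengths: 60, 35 min; longest is 60.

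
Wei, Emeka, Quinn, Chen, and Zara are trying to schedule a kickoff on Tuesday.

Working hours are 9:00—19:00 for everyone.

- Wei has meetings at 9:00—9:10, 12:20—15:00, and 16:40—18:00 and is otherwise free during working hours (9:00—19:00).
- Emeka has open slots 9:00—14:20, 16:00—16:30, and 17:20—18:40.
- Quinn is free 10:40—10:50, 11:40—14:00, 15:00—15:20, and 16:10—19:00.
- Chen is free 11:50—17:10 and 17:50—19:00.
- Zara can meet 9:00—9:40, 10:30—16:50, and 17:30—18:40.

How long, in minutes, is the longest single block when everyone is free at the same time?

Wei free within 09:00–19:00: 09:10–12:20, 15:00–16:40, 18:00–19:00.
Wei ∩ Emeka: 09:10–12:20, 16:00–16:30, 18:00–18:40.
Wei ∩ Emeka ∩ Quinn: 10:40–10:50, 11:40–12:20, 16:10–16:30, 18:00–18:40.
Wei ∩ Emeka ∩ Quinn ∩ Chen: 11:50–12:20, 16:10–16:30, 18:00–18:40.
Wei ∩ Emeka ∩ Quinn ∩ Chen ∩ Zara: 11:50–12:20, 16:10–16:30, 18:00–18:40.
Common window lengths: 30, 20, 40 min; longest is 40.

40 minutes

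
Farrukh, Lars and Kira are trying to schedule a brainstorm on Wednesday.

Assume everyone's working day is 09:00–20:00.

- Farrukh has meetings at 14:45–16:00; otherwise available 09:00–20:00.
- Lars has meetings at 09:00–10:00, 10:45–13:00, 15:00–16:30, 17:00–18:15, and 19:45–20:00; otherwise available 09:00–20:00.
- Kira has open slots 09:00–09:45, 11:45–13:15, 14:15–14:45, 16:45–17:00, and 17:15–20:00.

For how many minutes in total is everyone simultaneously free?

150 minutes

Farrukh free within 09:00–20:00: 09:00–14:45, 16:00–20:00.
Lars free within 09:00–20:00: 10:00–10:45, 13:00–15:00, 16:30–17:00, 18:15–19:45.
Farrukh ∩ Lars: 10:00–10:45, 13:00–14:45, 16:30–17:00, 18:15–19:45.
Farrukh ∩ Lars ∩ Kira: 13:00–13:15, 14:15–14:45, 16:45–17:00, 18:15–19:45.
Total common minutes: 15 + 30 + 15 + 90 = 150.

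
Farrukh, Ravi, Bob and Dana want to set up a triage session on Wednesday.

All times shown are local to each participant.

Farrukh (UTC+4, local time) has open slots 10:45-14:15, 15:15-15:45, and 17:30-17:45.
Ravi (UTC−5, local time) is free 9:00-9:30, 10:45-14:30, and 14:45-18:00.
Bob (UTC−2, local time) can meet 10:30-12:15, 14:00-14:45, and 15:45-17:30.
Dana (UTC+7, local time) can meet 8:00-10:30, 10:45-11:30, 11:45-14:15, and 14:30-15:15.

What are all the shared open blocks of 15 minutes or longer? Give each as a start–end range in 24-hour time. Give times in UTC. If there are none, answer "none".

Farrukh → UTC: 06:45–10:15, 11:15–11:45, 13:30–13:45.
Ravi → UTC: 14:00–14:30, 15:45–19:30, 19:45–23:00.
Bob → UTC: 12:30–14:15, 16:00–16:45, 17:45–19:30.
Dana → UTC: 01:00–03:30, 03:45–04:30, 04:45–07:15, 07:30–08:15.
Farrukh ∩ Ravi: (none).
Farrukh ∩ Ravi ∩ Bob: (none).
Farrukh ∩ Ravi ∩ Bob ∩ Dana: (none).
Windows ≥ 15 min: (none).

none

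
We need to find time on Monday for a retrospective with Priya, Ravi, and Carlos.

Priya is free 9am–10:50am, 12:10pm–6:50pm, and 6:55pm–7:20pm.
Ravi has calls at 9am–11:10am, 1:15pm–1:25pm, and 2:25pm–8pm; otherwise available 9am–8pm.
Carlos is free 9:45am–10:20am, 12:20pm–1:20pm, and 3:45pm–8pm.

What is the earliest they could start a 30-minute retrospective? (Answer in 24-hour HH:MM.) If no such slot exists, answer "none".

Ravi free within 09:00–20:00: 11:10–13:15, 13:25–14:25.
Priya ∩ Ravi: 12:10–13:15, 13:25–14:25.
Priya ∩ Ravi ∩ Carlos: 12:20–13:15.
Windows ≥ 30 min: 12:20–13:15.
Earliest such window starts at 12:20.

12:20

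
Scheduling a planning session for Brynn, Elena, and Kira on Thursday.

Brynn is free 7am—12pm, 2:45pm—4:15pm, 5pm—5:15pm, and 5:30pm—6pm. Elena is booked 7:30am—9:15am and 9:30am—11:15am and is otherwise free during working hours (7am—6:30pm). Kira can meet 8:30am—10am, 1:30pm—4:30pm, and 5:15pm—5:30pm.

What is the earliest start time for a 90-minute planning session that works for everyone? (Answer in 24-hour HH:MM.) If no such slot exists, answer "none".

14:45

Elena free within 07:00–18:30: 07:00–07:30, 09:15–09:30, 11:15–18:30.
Brynn ∩ Elena: 07:00–07:30, 09:15–09:30, 11:15–12:00, 14:45–16:15, 17:00–17:15, 17:30–18:00.
Brynn ∩ Elena ∩ Kira: 09:15–09:30, 14:45–16:15.
Windows ≥ 90 min: 14:45–16:15.
Earliest such window starts at 14:45.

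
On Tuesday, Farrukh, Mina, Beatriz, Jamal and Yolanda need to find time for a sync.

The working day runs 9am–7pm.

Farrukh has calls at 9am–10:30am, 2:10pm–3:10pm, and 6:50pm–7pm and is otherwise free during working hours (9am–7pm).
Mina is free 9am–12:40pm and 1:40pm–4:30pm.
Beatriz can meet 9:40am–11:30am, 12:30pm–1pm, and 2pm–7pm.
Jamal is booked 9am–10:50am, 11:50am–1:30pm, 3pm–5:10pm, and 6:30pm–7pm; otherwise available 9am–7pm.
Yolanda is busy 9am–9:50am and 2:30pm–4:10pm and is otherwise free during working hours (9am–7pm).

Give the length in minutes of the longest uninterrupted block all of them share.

Farrukh free within 09:00–19:00: 10:30–14:10, 15:10–18:50.
Jamal free within 09:00–19:00: 10:50–11:50, 13:30–15:00, 17:10–18:30.
Yolanda free within 09:00–19:00: 09:50–14:30, 16:10–19:00.
Farrukh ∩ Mina: 10:30–12:40, 13:40–14:10, 15:10–16:30.
Farrukh ∩ Mina ∩ Beatriz: 10:30–11:30, 12:30–12:40, 14:00–14:10, 15:10–16:30.
Farrukh ∩ Mina ∩ Beatriz ∩ Jamal: 10:50–11:30, 14:00–14:10.
Farrukh ∩ Mina ∩ Beatriz ∩ Jamal ∩ Yolanda: 10:50–11:30, 14:00–14:10.
Common window lengths: 40, 10 min; longest is 40.

40 minutes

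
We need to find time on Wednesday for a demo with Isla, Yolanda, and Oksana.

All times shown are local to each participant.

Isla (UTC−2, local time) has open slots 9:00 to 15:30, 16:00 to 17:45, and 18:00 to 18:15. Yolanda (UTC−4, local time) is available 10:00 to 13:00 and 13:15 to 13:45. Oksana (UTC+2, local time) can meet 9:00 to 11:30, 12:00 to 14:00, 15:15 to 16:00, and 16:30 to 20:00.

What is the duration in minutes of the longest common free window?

Isla → UTC: 11:00–17:30, 18:00–19:45, 20:00–20:15.
Yolanda → UTC: 14:00–17:00, 17:15–17:45.
Oksana → UTC: 07:00–09:30, 10:00–12:00, 13:15–14:00, 14:30–18:00.
Isla ∩ Yolanda: 14:00–17:00, 17:15–17:30.
Isla ∩ Yolanda ∩ Oksana: 14:30–17:00, 17:15–17:30.
Common window lengths: 150, 15 min; longest is 150.

150 minutes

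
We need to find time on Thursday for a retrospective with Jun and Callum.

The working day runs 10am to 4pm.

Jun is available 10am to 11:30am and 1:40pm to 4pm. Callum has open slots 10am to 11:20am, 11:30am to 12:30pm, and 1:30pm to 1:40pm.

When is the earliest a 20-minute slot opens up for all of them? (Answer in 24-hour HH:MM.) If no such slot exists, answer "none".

10:00

Jun ∩ Callum: 10:00–11:20.
Windows ≥ 20 min: 10:00–11:20.
Earliest such window starts at 10:00.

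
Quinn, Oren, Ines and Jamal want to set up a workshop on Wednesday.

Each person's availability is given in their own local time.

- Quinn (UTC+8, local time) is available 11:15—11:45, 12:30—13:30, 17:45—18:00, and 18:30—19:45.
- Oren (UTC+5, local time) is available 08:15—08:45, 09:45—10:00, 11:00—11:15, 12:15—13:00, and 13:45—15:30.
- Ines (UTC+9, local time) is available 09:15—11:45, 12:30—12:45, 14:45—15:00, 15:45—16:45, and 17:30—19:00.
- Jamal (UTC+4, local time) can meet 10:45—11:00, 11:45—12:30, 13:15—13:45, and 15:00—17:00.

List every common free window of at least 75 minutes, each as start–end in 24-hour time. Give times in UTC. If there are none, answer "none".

none

Quinn → UTC: 03:15–03:45, 04:30–05:30, 09:45–10:00, 10:30–11:45.
Oren → UTC: 03:15–03:45, 04:45–05:00, 06:00–06:15, 07:15–08:00, 08:45–10:30.
Ines → UTC: 00:15–02:45, 03:30–03:45, 05:45–06:00, 06:45–07:45, 08:30–10:00.
Jamal → UTC: 06:45–07:00, 07:45–08:30, 09:15–09:45, 11:00–13:00.
Quinn ∩ Oren: 03:15–03:45, 04:45–05:00, 09:45–10:00.
Quinn ∩ Oren ∩ Ines: 03:30–03:45, 09:45–10:00.
Quinn ∩ Oren ∩ Ines ∩ Jamal: (none).
Windows ≥ 75 min: (none).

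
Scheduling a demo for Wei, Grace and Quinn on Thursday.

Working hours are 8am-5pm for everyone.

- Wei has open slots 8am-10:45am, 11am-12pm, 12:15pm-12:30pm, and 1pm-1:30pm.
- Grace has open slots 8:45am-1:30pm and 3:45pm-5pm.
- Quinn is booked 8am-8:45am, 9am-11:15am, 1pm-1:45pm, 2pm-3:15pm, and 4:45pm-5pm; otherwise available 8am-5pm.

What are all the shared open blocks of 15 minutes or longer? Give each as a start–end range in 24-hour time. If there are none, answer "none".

08:45–09:00, 11:15–12:00, 12:15–12:30

Quinn free within 08:00–17:00: 08:45–09:00, 11:15–13:00, 13:45–14:00, 15:15–16:45.
Wei ∩ Grace: 08:45–10:45, 11:00–12:00, 12:15–12:30, 13:00–13:30.
Wei ∩ Grace ∩ Quinn: 08:45–09:00, 11:15–12:00, 12:15–12:30.
Windows ≥ 15 min: 08:45–09:00, 11:15–12:00, 12:15–12:30.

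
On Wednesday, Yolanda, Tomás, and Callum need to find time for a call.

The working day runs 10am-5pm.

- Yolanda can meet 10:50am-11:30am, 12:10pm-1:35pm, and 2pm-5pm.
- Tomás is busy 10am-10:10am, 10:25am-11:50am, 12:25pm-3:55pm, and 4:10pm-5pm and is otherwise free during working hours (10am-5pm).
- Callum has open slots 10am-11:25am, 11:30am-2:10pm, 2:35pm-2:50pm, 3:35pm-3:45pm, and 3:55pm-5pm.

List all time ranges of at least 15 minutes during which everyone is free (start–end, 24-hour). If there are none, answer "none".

Tomás free within 10:00–17:00: 10:10–10:25, 11:50–12:25, 15:55–16:10.
Yolanda ∩ Tomás: 12:10–12:25, 15:55–16:10.
Yolanda ∩ Tomás ∩ Callum: 12:10–12:25, 15:55–16:10.
Windows ≥ 15 min: 12:10–12:25, 15:55–16:10.

12:10–12:25, 15:55–16:10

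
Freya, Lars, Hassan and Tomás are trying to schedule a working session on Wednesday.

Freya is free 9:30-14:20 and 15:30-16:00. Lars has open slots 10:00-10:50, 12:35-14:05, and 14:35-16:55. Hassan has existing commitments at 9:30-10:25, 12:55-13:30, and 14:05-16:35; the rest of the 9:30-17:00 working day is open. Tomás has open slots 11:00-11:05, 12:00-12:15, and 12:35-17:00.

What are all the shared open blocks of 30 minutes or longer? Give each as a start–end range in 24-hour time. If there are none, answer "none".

Hassan free within 09:30–17:00: 10:25–12:55, 13:30–14:05, 16:35–17:00.
Freya ∩ Lars: 10:00–10:50, 12:35–14:05, 15:30–16:00.
Freya ∩ Lars ∩ Hassan: 10:25–10:50, 12:35–12:55, 13:30–14:05.
Freya ∩ Lars ∩ Hassan ∩ Tomás: 12:35–12:55, 13:30–14:05.
Windows ≥ 30 min: 13:30–14:05.

13:30–14:05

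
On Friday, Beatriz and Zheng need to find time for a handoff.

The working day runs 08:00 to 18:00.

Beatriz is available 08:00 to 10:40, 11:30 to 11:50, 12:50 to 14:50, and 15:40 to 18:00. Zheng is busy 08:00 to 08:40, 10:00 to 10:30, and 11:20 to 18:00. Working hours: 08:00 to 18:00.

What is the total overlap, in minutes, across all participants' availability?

90 minutes

Zheng free within 08:00–18:00: 08:40–10:00, 10:30–11:20.
Beatriz ∩ Zheng: 08:40–10:00, 10:30–10:40.
Total common minutes: 80 + 10 = 90.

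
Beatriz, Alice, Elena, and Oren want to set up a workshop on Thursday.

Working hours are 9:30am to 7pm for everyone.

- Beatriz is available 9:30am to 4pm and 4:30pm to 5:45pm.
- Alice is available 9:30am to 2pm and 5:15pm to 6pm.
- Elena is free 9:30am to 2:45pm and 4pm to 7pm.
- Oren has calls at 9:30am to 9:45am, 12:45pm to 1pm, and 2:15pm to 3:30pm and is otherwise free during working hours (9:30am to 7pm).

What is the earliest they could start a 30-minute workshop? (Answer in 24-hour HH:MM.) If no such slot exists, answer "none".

09:45

Oren free within 09:30–19:00: 09:45–12:45, 13:00–14:15, 15:30–19:00.
Beatriz ∩ Alice: 09:30–14:00, 17:15–17:45.
Beatriz ∩ Alice ∩ Elena: 09:30–14:00, 17:15–17:45.
Beatriz ∩ Alice ∩ Elena ∩ Oren: 09:45–12:45, 13:00–14:00, 17:15–17:45.
Windows ≥ 30 min: 09:45–12:45, 13:00–14:00, 17:15–17:45.
Earliest such window starts at 09:45.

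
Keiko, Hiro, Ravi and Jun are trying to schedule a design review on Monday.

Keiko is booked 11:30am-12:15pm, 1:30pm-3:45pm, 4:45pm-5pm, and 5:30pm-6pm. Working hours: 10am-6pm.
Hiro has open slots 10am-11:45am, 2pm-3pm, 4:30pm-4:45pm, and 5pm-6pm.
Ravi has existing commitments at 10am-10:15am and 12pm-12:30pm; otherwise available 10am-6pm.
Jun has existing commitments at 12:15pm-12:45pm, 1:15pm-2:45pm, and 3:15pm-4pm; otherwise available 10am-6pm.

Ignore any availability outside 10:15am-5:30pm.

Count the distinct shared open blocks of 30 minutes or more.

Keiko free within 10:00–18:00: 10:00–11:30, 12:15–13:30, 15:45–16:45, 17:00–17:30.
Ravi free within 10:00–18:00: 10:15–12:00, 12:30–18:00.
Jun free within 10:00–18:00: 10:00–12:15, 12:45–13:15, 14:45–15:15, 16:00–18:00.
Keiko ∩ Hiro: 10:00–11:30, 16:30–16:45, 17:00–17:30.
Keiko ∩ Hiro ∩ Ravi: 10:15–11:30, 16:30–16:45, 17:00–17:30.
Keiko ∩ Hiro ∩ Ravi ∩ Jun: 10:15–11:30, 16:30–16:45, 17:00–17:30.
Restricted to 10:15–17:30: 10:15–11:30, 16:30–16:45, 17:00–17:30.
Windows ≥ 30 min: 10:15–11:30, 17:00–17:30.
That's 2 windows.

2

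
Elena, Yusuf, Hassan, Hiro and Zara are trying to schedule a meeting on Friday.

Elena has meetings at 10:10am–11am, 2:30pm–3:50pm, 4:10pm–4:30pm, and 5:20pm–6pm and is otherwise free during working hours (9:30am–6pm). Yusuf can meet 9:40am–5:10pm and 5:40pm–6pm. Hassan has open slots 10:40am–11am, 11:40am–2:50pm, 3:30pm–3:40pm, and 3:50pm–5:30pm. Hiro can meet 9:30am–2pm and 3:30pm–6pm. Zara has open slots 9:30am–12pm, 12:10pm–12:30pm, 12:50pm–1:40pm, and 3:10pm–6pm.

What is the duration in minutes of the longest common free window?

Elena free within 09:30–18:00: 09:30–10:10, 11:00–14:30, 15:50–16:10, 16:30–17:20.
Elena ∩ Yusuf: 09:40–10:10, 11:00–14:30, 15:50–16:10, 16:30–17:10.
Elena ∩ Yusuf ∩ Hassan: 11:40–14:30, 15:50–16:10, 16:30–17:10.
Elena ∩ Yusuf ∩ Hassan ∩ Hiro: 11:40–14:00, 15:50–16:10, 16:30–17:10.
Elena ∩ Yusuf ∩ Hassan ∩ Hiro ∩ Zara: 11:40–12:00, 12:10–12:30, 12:50–13:40, 15:50–16:10, 16:30–17:10.
Common window lengths: 20, 20, 50, 20, 40 min; longest is 50.

50 minutes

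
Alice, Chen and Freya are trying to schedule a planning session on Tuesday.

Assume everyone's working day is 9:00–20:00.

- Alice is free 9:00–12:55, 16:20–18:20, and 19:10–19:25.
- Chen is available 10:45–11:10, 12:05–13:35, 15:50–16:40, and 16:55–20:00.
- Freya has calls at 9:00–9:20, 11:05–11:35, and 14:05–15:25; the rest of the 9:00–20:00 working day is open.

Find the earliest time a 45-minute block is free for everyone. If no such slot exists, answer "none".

12:05

Freya free within 09:00–20:00: 09:20–11:05, 11:35–14:05, 15:25–20:00.
Alice ∩ Chen: 10:45–11:10, 12:05–12:55, 16:20–16:40, 16:55–18:20, 19:10–19:25.
Alice ∩ Chen ∩ Freya: 10:45–11:05, 12:05–12:55, 16:20–16:40, 16:55–18:20, 19:10–19:25.
Windows ≥ 45 min: 12:05–12:55, 16:55–18:20.
Earliest such window starts at 12:05.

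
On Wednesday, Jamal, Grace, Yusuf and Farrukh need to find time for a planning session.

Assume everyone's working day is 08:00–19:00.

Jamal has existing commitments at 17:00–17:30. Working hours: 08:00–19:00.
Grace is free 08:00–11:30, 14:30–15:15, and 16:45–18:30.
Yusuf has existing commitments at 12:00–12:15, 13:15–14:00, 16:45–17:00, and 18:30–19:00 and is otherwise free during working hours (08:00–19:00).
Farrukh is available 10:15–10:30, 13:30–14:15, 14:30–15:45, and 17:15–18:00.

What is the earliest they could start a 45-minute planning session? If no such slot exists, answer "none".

Jamal free within 08:00–19:00: 08:00–17:00, 17:30–19:00.
Yusuf free within 08:00–19:00: 08:00–12:00, 12:15–13:15, 14:00–16:45, 17:00–18:30.
Jamal ∩ Grace: 08:00–11:30, 14:30–15:15, 16:45–17:00, 17:30–18:30.
Jamal ∩ Grace ∩ Yusuf: 08:00–11:30, 14:30–15:15, 17:30–18:30.
Jamal ∩ Grace ∩ Yusuf ∩ Farrukh: 10:15–10:30, 14:30–15:15, 17:30–18:00.
Windows ≥ 45 min: 14:30–15:15.
Earliest such window starts at 14:30.

14:30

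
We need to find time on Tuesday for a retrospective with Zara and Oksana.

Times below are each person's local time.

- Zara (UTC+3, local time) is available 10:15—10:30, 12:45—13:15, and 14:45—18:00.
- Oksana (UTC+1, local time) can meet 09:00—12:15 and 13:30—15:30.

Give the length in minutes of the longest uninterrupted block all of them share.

Zara → UTC: 07:15–07:30, 09:45–10:15, 11:45–15:00.
Oksana → UTC: 08:00–11:15, 12:30–14:30.
Zara ∩ Oksana: 09:45–10:15, 12:30–14:30.
Common window lengths: 30, 120 min; longest is 120.

120 minutes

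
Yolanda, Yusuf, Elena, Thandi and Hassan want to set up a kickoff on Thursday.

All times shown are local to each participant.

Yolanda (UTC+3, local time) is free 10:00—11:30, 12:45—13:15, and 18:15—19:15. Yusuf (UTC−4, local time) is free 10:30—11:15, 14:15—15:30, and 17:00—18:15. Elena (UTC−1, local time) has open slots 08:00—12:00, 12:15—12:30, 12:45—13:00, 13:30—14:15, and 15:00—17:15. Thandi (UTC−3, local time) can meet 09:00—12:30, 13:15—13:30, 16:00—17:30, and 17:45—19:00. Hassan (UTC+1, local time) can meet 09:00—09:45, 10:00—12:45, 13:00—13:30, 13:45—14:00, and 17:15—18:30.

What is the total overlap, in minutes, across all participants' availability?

0 minutes

Yolanda → UTC: 07:00–08:30, 09:45–10:15, 15:15–16:15.
Yusuf → UTC: 14:30–15:15, 18:15–19:30, 21:00–22:15.
Elena → UTC: 09:00–13:00, 13:15–13:30, 13:45–14:00, 14:30–15:15, 16:00–18:15.
Thandi → UTC: 12:00–15:30, 16:15–16:30, 19:00–20:30, 20:45–22:00.
Hassan → UTC: 08:00–08:45, 09:00–11:45, 12:00–12:30, 12:45–13:00, 16:15–17:30.
Yolanda ∩ Yusuf: (none).
Yolanda ∩ Yusuf ∩ Elena: (none).
Yolanda ∩ Yusuf ∩ Elena ∩ Thandi: (none).
Yolanda ∩ Yusuf ∩ Elena ∩ Thandi ∩ Hassan: (none).
Total common minutes: 0.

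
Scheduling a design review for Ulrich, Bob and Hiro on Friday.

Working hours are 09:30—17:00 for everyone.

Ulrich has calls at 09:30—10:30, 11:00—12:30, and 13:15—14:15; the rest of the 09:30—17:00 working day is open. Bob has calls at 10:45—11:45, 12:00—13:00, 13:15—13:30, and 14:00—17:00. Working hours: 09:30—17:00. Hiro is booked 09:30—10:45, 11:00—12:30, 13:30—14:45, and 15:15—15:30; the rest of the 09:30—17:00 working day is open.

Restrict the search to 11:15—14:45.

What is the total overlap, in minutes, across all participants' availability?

Ulrich free within 09:30–17:00: 10:30–11:00, 12:30–13:15, 14:15–17:00.
Bob free within 09:30–17:00: 09:30–10:45, 11:45–12:00, 13:00–13:15, 13:30–14:00.
Hiro free within 09:30–17:00: 10:45–11:00, 12:30–13:30, 14:45–15:15, 15:30–17:00.
Ulrich ∩ Bob: 10:30–10:45, 13:00–13:15.
Ulrich ∩ Bob ∩ Hiro: 13:00–13:15.
Restricted to 11:15–14:45: 13:00–13:15.
Total common minutes: 15.

15 minutes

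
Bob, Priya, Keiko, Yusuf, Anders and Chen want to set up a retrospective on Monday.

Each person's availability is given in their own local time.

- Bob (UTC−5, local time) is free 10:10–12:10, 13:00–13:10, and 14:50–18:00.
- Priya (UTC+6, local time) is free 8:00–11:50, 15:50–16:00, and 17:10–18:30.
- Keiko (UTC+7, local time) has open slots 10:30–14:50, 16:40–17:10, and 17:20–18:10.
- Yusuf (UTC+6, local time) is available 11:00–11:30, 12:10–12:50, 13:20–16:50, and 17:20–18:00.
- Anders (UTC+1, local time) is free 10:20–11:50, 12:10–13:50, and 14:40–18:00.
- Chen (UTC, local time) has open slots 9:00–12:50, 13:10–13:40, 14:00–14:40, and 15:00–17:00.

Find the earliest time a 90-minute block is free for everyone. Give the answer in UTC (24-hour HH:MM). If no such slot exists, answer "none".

none

Bob → UTC: 15:10–17:10, 18:00–18:10, 19:50–23:00.
Priya → UTC: 02:00–05:50, 09:50–10:00, 11:10–12:30.
Keiko → UTC: 03:30–07:50, 09:40–10:10, 10:20–11:10.
Yusuf → UTC: 05:00–05:30, 06:10–06:50, 07:20–10:50, 11:20–12:00.
Anders → UTC: 09:20–10:50, 11:10–12:50, 13:40–17:00.
Chen → UTC: 09:00–12:50, 13:10–13:40, 14:00–14:40, 15:00–17:00.
Bob ∩ Priya: (none).
Bob ∩ Priya ∩ Keiko: (none).
Bob ∩ Priya ∩ Keiko ∩ Yusuf: (none).
Bob ∩ Priya ∩ Keiko ∩ Yusuf ∩ Anders: (none).
Bob ∩ Priya ∩ Keiko ∩ Yusuf ∩ Anders ∩ Chen: (none).
Windows ≥ 90 min: (none).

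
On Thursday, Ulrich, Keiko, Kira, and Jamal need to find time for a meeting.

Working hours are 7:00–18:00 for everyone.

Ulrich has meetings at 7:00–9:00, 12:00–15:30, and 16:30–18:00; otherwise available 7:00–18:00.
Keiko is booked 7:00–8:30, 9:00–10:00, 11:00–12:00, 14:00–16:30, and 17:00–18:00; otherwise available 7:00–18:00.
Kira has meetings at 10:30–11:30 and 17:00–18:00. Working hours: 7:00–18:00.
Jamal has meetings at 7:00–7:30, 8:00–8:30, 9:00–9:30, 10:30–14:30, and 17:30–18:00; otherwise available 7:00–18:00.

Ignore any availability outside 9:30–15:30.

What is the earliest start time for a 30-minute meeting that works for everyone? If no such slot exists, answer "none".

10:00

Ulrich free within 07:00–18:00: 09:00–12:00, 15:30–16:30.
Keiko free within 07:00–18:00: 08:30–09:00, 10:00–11:00, 12:00–14:00, 16:30–17:00.
Kira free within 07:00–18:00: 07:00–10:30, 11:30–17:00.
Jamal free within 07:00–18:00: 07:30–08:00, 08:30–09:00, 09:30–10:30, 14:30–17:30.
Ulrich ∩ Keiko: 10:00–11:00.
Ulrich ∩ Keiko ∩ Kira: 10:00–10:30.
Ulrich ∩ Keiko ∩ Kira ∩ Jamal: 10:00–10:30.
Restricted to 09:30–15:30: 10:00–10:30.
Windows ≥ 30 min: 10:00–10:30.
Earliest such window starts at 10:00.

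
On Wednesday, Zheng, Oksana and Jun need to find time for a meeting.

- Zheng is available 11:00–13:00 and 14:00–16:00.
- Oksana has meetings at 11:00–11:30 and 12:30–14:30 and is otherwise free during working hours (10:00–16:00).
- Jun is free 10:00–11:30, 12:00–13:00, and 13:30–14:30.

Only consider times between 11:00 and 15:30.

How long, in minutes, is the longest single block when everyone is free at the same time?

30 minutes

Oksana free within 10:00–16:00: 10:00–11:00, 11:30–12:30, 14:30–16:00.
Zheng ∩ Oksana: 11:30–12:30, 14:30–16:00.
Zheng ∩ Oksana ∩ Jun: 12:00–12:30.
Restricted to 11:00–15:30: 12:00–12:30.
Single common window of 30 minutes.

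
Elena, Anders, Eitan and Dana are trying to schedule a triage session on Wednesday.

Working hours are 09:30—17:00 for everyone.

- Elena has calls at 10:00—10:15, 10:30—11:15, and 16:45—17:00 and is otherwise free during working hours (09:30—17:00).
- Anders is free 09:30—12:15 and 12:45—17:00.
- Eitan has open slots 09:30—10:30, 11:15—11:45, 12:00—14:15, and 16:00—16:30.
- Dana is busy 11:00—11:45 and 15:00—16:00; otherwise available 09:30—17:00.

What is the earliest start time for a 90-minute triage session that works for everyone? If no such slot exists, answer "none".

12:45

Elena free within 09:30–17:00: 09:30–10:00, 10:15–10:30, 11:15–16:45.
Dana free within 09:30–17:00: 09:30–11:00, 11:45–15:00, 16:00–17:00.
Elena ∩ Anders: 09:30–10:00, 10:15–10:30, 11:15–12:15, 12:45–16:45.
Elena ∩ Anders ∩ Eitan: 09:30–10:00, 10:15–10:30, 11:15–11:45, 12:00–12:15, 12:45–14:15, 16:00–16:30.
Elena ∩ Anders ∩ Eitan ∩ Dana: 09:30–10:00, 10:15–10:30, 12:00–12:15, 12:45–14:15, 16:00–16:30.
Windows ≥ 90 min: 12:45–14:15.
Earliest such window starts at 12:45.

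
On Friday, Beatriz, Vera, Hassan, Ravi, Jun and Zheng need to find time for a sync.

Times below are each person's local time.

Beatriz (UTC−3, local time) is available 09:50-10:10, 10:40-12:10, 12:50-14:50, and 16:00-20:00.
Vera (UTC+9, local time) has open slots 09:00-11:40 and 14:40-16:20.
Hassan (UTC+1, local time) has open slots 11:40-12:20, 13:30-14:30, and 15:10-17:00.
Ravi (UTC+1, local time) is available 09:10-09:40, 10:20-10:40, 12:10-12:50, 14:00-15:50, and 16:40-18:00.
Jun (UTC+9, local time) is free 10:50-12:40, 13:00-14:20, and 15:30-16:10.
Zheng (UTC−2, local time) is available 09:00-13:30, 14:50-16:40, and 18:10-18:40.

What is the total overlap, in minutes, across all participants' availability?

0 minutes

Beatriz → UTC: 12:50–13:10, 13:40–15:10, 15:50–17:50, 19:00–23:00.
Vera → UTC: 00:00–02:40, 05:40–07:20.
Hassan → UTC: 10:40–11:20, 12:30–13:30, 14:10–16:00.
Ravi → UTC: 08:10–08:40, 09:20–09:40, 11:10–11:50, 13:00–14:50, 15:40–17:00.
Jun → UTC: 01:50–03:40, 04:00–05:20, 06:30–07:10.
Zheng → UTC: 11:00–15:30, 16:50–18:40, 20:10–20:40.
Beatriz ∩ Vera: (none).
Beatriz ∩ Vera ∩ Hassan: (none).
Beatriz ∩ Vera ∩ Hassan ∩ Ravi: (none).
Beatriz ∩ Vera ∩ Hassan ∩ Ravi ∩ Jun: (none).
Beatriz ∩ Vera ∩ Hassan ∩ Ravi ∩ Jun ∩ Zheng: (none).
Total common minutes: 0.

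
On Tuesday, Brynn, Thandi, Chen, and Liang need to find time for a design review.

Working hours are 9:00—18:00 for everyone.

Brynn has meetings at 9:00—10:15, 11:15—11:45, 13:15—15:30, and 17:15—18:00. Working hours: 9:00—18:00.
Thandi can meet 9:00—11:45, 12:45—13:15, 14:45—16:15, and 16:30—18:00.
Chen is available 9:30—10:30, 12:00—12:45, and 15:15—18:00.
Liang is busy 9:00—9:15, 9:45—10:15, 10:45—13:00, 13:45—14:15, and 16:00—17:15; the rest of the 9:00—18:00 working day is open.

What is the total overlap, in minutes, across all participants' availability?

45 minutes

Brynn free within 09:00–18:00: 10:15–11:15, 11:45–13:15, 15:30–17:15.
Liang free within 09:00–18:00: 09:15–09:45, 10:15–10:45, 13:00–13:45, 14:15–16:00, 17:15–18:00.
Brynn ∩ Thandi: 10:15–11:15, 12:45–13:15, 15:30–16:15, 16:30–17:15.
Brynn ∩ Thandi ∩ Chen: 10:15–10:30, 15:30–16:15, 16:30–17:15.
Brynn ∩ Thandi ∩ Chen ∩ Liang: 10:15–10:30, 15:30–16:00.
Total common minutes: 15 + 30 = 45.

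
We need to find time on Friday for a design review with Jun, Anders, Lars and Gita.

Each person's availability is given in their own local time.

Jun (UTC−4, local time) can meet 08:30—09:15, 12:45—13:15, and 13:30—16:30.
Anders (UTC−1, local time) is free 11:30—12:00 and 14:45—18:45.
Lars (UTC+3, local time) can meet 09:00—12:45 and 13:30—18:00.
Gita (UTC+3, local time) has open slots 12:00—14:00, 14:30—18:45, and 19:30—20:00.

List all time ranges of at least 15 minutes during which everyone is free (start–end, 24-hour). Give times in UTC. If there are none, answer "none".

Jun → UTC: 12:30–13:15, 16:45–17:15, 17:30–20:30.
Anders → UTC: 12:30–13:00, 15:45–19:45.
Lars → UTC: 06:00–09:45, 10:30–15:00.
Gita → UTC: 09:00–11:00, 11:30–15:45, 16:30–17:00.
Jun ∩ Anders: 12:30–13:00, 16:45–17:15, 17:30–19:45.
Jun ∩ Anders ∩ Lars: 12:30–13:00.
Jun ∩ Anders ∩ Lars ∩ Gita: 12:30–13:00.
Windows ≥ 15 min: 12:30–13:00.

12:30–13:00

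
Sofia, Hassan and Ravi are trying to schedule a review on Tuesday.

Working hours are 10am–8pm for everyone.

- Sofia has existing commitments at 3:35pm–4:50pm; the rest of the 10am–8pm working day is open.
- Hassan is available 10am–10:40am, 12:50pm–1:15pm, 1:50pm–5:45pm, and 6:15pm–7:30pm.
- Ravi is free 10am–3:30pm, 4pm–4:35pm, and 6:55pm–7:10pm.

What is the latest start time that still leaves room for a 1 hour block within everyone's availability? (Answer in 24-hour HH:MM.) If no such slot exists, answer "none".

Sofia free within 10:00–20:00: 10:00–15:35, 16:50–20:00.
Sofia ∩ Hassan: 10:00–10:40, 12:50–13:15, 13:50–15:35, 16:50–17:45, 18:15–19:30.
Sofia ∩ Hassan ∩ Ravi: 10:00–10:40, 12:50–13:15, 13:50–15:30, 18:55–19:10.
Windows ≥ 60 min: 13:50–15:30.
Latest start in the last window 13:50–15:30 is 15:30 − 60 min = 14:30.

14:30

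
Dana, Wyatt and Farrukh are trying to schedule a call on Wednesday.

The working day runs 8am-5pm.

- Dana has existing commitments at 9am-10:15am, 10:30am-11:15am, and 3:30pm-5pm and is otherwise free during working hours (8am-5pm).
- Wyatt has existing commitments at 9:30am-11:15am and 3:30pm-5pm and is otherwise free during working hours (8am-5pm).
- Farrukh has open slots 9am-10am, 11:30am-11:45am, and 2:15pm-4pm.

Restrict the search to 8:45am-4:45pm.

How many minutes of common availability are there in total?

90 minutes

Dana free within 08:00–17:00: 08:00–09:00, 10:15–10:30, 11:15–15:30.
Wyatt free within 08:00–17:00: 08:00–09:30, 11:15–15:30.
Dana ∩ Wyatt: 08:00–09:00, 11:15–15:30.
Dana ∩ Wyatt ∩ Farrukh: 11:30–11:45, 14:15–15:30.
Restricted to 08:45–16:45: 11:30–11:45, 14:15–15:30.
Total common minutes: 15 + 75 = 90.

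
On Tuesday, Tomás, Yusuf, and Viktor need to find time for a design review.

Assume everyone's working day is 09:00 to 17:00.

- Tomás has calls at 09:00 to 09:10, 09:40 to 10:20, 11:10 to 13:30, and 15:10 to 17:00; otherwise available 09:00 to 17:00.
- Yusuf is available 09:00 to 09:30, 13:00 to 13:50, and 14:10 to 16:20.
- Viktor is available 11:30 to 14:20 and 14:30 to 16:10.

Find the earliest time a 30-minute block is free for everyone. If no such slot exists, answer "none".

14:30

Tomás free within 09:00–17:00: 09:10–09:40, 10:20–11:10, 13:30–15:10.
Tomás ∩ Yusuf: 09:10–09:30, 13:30–13:50, 14:10–15:10.
Tomás ∩ Yusuf ∩ Viktor: 13:30–13:50, 14:10–14:20, 14:30–15:10.
Windows ≥ 30 min: 14:30–15:10.
Earliest such window starts at 14:30.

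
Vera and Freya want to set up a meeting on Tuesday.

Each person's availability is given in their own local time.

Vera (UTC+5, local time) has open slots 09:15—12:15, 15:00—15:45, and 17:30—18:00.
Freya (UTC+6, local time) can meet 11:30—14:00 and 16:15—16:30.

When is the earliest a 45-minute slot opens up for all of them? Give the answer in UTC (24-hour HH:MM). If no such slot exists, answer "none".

05:30

Vera → UTC: 04:15–07:15, 10:00–10:45, 12:30–13:00.
Freya → UTC: 05:30–08:00, 10:15–10:30.
Vera ∩ Freya: 05:30–07:15, 10:15–10:30.
Windows ≥ 45 min: 05:30–07:15.
Earliest such window starts at 05:30.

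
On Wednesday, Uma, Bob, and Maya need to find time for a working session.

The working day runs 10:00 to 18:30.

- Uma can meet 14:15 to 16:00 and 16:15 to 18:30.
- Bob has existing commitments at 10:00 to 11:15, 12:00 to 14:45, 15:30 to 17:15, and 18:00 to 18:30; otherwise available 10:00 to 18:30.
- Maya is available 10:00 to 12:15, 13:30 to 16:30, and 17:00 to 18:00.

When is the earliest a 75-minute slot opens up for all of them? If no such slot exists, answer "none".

Bob free within 10:00–18:30: 11:15–12:00, 14:45–15:30, 17:15–18:00.
Uma ∩ Bob: 14:45–15:30, 17:15–18:00.
Uma ∩ Bob ∩ Maya: 14:45–15:30, 17:15–18:00.
Windows ≥ 75 min: (none).

none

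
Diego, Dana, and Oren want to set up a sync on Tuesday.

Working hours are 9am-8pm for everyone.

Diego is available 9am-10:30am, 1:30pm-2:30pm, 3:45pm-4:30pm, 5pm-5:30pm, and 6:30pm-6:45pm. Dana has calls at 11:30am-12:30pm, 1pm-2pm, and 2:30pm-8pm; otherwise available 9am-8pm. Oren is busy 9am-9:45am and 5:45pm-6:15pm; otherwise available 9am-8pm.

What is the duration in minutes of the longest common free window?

Dana free within 09:00–20:00: 09:00–11:30, 12:30–13:00, 14:00–14:30.
Oren free within 09:00–20:00: 09:45–17:45, 18:15–20:00.
Diego ∩ Dana: 09:00–10:30, 14:00–14:30.
Diego ∩ Dana ∩ Oren: 09:45–10:30, 14:00–14:30.
Common window lengths: 45, 30 min; longest is 45.

45 minutes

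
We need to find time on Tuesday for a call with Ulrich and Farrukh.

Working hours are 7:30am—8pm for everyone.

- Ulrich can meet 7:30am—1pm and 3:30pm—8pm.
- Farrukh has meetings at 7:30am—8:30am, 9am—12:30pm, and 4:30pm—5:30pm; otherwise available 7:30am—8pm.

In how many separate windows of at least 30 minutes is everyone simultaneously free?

4

Farrukh free within 07:30–20:00: 08:30–09:00, 12:30–16:30, 17:30–20:00.
Ulrich ∩ Farrukh: 08:30–09:00, 12:30–13:00, 15:30–16:30, 17:30–20:00.
Windows ≥ 30 min: 08:30–09:00, 12:30–13:00, 15:30–16:30, 17:30–20:00.
That's 4 windows.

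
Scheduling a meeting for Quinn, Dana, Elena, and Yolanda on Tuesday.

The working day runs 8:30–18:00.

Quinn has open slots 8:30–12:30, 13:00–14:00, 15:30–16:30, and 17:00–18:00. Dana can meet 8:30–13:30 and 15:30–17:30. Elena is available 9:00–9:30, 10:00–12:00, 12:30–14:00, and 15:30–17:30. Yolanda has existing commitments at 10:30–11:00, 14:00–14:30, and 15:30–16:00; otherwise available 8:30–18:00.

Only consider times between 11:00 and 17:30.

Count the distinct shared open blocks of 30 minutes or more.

4

Yolanda free within 08:30–18:00: 08:30–10:30, 11:00–14:00, 14:30–15:30, 16:00–18:00.
Quinn ∩ Dana: 08:30–12:30, 13:00–13:30, 15:30–16:30, 17:00–17:30.
Quinn ∩ Dana ∩ Elena: 09:00–09:30, 10:00–12:00, 13:00–13:30, 15:30–16:30, 17:00–17:30.
Quinn ∩ Dana ∩ Elena ∩ Yolanda: 09:00–09:30, 10:00–10:30, 11:00–12:00, 13:00–13:30, 16:00–16:30, 17:00–17:30.
Restricted to 11:00–17:30: 11:00–12:00, 13:00–13:30, 16:00–16:30, 17:00–17:30.
Windows ≥ 30 min: 11:00–12:00, 13:00–13:30, 16:00–16:30, 17:00–17:30.
That's 4 windows.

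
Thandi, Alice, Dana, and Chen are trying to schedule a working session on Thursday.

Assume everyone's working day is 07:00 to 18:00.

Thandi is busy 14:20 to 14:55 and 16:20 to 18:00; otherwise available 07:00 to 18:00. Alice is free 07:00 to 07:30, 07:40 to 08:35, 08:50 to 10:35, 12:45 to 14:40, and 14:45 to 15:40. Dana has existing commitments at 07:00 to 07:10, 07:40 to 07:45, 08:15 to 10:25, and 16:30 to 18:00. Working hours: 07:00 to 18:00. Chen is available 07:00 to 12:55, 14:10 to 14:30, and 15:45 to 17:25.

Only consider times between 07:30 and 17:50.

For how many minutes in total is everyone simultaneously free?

60 minutes

Thandi free within 07:00–18:00: 07:00–14:20, 14:55–16:20.
Dana free within 07:00–18:00: 07:10–07:40, 07:45–08:15, 10:25–16:30.
Thandi ∩ Alice: 07:00–07:30, 07:40–08:35, 08:50–10:35, 12:45–14:20, 14:55–15:40.
Thandi ∩ Alice ∩ Dana: 07:10–07:30, 07:45–08:15, 10:25–10:35, 12:45–14:20, 14:55–15:40.
Thandi ∩ Alice ∩ Dana ∩ Chen: 07:10–07:30, 07:45–08:15, 10:25–10:35, 12:45–12:55, 14:10–14:20.
Restricted to 07:30–17:50: 07:45–08:15, 10:25–10:35, 12:45–12:55, 14:10–14:20.
Total common minutes: 30 + 10 + 10 + 10 = 60.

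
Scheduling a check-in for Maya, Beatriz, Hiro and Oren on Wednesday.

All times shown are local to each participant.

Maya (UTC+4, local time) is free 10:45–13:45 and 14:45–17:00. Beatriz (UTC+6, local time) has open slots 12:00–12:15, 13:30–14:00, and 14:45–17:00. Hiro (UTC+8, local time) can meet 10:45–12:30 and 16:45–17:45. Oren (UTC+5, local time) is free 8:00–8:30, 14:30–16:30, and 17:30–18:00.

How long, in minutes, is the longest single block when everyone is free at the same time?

Maya → UTC: 06:45–09:45, 10:45–13:00.
Beatriz → UTC: 06:00–06:15, 07:30–08:00, 08:45–11:00.
Hiro → UTC: 02:45–04:30, 08:45–09:45.
Oren → UTC: 03:00–03:30, 09:30–11:30, 12:30–13:00.
Maya ∩ Beatriz: 07:30–08:00, 08:45–09:45, 10:45–11:00.
Maya ∩ Beatriz ∩ Hiro: 08:45–09:45.
Maya ∩ Beatriz ∩ Hiro ∩ Oren: 09:30–09:45.
Single common window of 15 minutes.

15 minutes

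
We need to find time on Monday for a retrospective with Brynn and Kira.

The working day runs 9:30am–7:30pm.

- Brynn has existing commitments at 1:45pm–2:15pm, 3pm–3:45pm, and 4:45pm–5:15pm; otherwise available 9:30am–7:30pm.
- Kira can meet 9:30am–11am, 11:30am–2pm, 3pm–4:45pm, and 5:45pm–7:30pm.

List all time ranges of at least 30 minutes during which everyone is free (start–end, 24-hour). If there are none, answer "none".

Brynn free within 09:30–19:30: 09:30–13:45, 14:15–15:00, 15:45–16:45, 17:15–19:30.
Brynn ∩ Kira: 09:30–11:00, 11:30–13:45, 15:45–16:45, 17:45–19:30.
Windows ≥ 30 min: 09:30–11:00, 11:30–13:45, 15:45–16:45, 17:45–19:30.

09:30–11:00, 11:30–13:45, 15:45–16:45, 17:45–19:30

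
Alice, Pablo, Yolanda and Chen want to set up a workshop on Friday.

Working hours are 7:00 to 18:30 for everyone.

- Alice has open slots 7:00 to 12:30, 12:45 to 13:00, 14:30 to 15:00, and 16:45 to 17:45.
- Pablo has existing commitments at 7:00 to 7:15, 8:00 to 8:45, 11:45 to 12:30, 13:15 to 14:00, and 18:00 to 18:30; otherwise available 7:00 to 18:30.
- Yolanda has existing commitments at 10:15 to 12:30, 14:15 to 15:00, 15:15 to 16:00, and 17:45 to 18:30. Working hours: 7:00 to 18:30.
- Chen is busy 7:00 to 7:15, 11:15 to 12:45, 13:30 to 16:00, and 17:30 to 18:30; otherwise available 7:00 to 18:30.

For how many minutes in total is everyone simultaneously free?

195 minutes

Pablo free within 07:00–18:30: 07:15–08:00, 08:45–11:45, 12:30–13:15, 14:00–18:00.
Yolanda free within 07:00–18:30: 07:00–10:15, 12:30–14:15, 15:00–15:15, 16:00–17:45.
Chen free within 07:00–18:30: 07:15–11:15, 12:45–13:30, 16:00–17:30.
Alice ∩ Pablo: 07:15–08:00, 08:45–11:45, 12:45–13:00, 14:30–15:00, 16:45–17:45.
Alice ∩ Pablo ∩ Yolanda: 07:15–08:00, 08:45–10:15, 12:45–13:00, 16:45–17:45.
Alice ∩ Pablo ∩ Yolanda ∩ Chen: 07:15–08:00, 08:45–10:15, 12:45–13:00, 16:45–17:30.
Total common minutes: 45 + 90 + 15 + 45 = 195.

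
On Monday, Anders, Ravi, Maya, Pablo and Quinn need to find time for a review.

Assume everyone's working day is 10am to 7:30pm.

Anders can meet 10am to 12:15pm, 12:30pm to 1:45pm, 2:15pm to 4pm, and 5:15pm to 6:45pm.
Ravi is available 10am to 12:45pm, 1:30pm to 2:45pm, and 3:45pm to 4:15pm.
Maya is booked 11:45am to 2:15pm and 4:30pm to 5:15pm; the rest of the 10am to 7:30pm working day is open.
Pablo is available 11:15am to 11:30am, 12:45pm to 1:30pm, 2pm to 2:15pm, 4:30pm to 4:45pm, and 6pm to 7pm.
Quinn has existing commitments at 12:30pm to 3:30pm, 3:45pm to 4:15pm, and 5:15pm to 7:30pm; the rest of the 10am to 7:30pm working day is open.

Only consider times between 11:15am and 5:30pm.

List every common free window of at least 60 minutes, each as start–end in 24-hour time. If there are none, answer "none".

Maya free within 10:00–19:30: 10:00–11:45, 14:15–16:30, 17:15–19:30.
Quinn free within 10:00–19:30: 10:00–12:30, 15:30–15:45, 16:15–17:15.
Anders ∩ Ravi: 10:00–12:15, 12:30–12:45, 13:30–13:45, 14:15–14:45, 15:45–16:00.
Anders ∩ Ravi ∩ Maya: 10:00–11:45, 14:15–14:45, 15:45–16:00.
Anders ∩ Ravi ∩ Maya ∩ Pablo: 11:15–11:30.
Anders ∩ Ravi ∩ Maya ∩ Pablo ∩ Quinn: 11:15–11:30.
Restricted to 11:15–17:30: 11:15–11:30.
Windows ≥ 60 min: (none).

none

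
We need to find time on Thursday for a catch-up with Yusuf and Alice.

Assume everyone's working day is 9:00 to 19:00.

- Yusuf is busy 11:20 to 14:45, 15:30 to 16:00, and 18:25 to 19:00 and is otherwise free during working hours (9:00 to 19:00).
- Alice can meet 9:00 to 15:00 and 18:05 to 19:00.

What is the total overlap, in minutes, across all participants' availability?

175 minutes

Yusuf free within 09:00–19:00: 09:00–11:20, 14:45–15:30, 16:00–18:25.
Yusuf ∩ Alice: 09:00–11:20, 14:45–15:00, 18:05–18:25.
Total common minutes: 140 + 15 + 20 = 175.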